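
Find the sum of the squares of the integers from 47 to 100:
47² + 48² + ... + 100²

Use ∑_{k=1}^{n} k² = n(n+1)(2n+1)/6, then subtract the first 46 terms.
∑_{k=1}^{100} k² = 100×101×201/6 = 338350
∑_{k=1}^{46} k² = 46×47×93/6 = 33511
∑_{k=47}^{100} k² = 338350 - 33511 = 304839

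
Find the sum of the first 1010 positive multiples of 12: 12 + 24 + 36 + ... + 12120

Factor out 12: = 12(1 + 2 + ... + 1010) = 12 × n(n+1)/2
= 12 × 1010×1011/2
= 12 × 510555
= 6126660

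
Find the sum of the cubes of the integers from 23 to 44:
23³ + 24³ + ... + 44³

Use ∑_{k=1}^{n} k³ = [n(n+1)/2]², then subtract the first 22 terms.
∑_{k=1}^{44} k³ = [44×45/2]² = 990² = 980100
∑_{k=1}^{22} k³ = [22×23/2]² = 253² = 64009
∑_{k=23}^{44} k³ = 980100 - 64009 = 916091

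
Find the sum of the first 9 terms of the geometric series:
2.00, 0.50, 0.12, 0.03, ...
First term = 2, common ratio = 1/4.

Sₙ = a(1 - rⁿ) / (1 - r)
S_9 = 2(1 - (1/4)^9) / (1 - (1/4))
S_9 = 2(1 - (1/262144)) / (3/4)
S_9 = 87381/32768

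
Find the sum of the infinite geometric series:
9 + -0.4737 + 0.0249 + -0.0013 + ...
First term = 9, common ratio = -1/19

For |r| < 1, S = a / (1 - r)
S = 9 / (1 - (-1/19))
S = 9 / (20/19)
S = 171/20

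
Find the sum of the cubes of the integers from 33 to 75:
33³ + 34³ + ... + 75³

Use ∑_{k=1}^{n} k³ = [n(n+1)/2]², then subtract the first 32 terms.
∑_{k=1}^{75} k³ = [75×76/2]² = 2850² = 8122500
∑_{k=1}^{32} k³ = [32×33/2]² = 528² = 278784
∑_{k=33}^{75} k³ = 8122500 - 278784 = 7843716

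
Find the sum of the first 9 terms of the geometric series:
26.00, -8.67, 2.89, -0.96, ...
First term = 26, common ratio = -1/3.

Sₙ = a(1 - rⁿ) / (1 - r)
S_9 = 26(1 - (-1/3)^9) / (1 - (-1/3))
S_9 = 26(1 - (-1/19683)) / (4/3)
S_9 = 127946/6561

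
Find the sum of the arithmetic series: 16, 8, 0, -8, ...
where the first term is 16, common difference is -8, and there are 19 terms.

Sₙ = n/2 × (first + last)
Last term = a + (n-1)d = 16 + (19-1)×(-8) = -128
S_19 = 19/2 × (16 + (-128))
S_19 = 19/2 × (-112) = -1064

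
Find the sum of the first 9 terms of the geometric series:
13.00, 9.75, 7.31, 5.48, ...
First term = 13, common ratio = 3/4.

Sₙ = a(1 - rⁿ) / (1 - r)
S_9 = 13(1 - (3/4)^9) / (1 - (3/4))
S_9 = 13(1 - (19683/262144)) / (1/4)
S_9 = 3151993/65536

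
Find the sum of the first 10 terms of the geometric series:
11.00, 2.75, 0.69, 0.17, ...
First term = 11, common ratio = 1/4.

Sₙ = a(1 - rⁿ) / (1 - r)
S_10 = 11(1 - (1/4)^10) / (1 - (1/4))
S_10 = 11(1 - (1/1048576)) / (3/4)
S_10 = 3844775/262144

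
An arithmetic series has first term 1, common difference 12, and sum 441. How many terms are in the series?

Using S = n/2 × [2a + (n-1)d]
441 = n/2 × [2(1) + (n-1)(12)]
441 = n/2 × [2 + 12n - 12]
882 = n × [-10 + 12n]
12n² + (-10)n - 882 = 0
Discriminant: Δ = (-10)² - 4(12)(-882) = 100 + 42336 = 42436
√Δ = 206
n = [-(-10) + √Δ] / (2·12) = (10 + 206) / 24 = 216 / 24 = 9
(The negative root is discarded since n must be a positive integer.)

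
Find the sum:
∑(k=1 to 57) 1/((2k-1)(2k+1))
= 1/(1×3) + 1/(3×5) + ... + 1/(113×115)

Partial fractions: 1/((2k-1)(2k+1)) = (1/2)[1/(2k-1) - 1/(2k+1)]
The series telescopes:
= (1/2)[1/1 - 1/115]
= 57/115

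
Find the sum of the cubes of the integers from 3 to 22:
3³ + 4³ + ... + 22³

Use ∑_{k=1}^{n} k³ = [n(n+1)/2]², then subtract the first 2 terms.
∑_{k=1}^{22} k³ = [22×23/2]² = 253² = 64009
∑_{k=1}^{2} k³ = [2×3/2]² = 3² = 9
∑_{k=3}^{22} k³ = 64009 - 9 = 64000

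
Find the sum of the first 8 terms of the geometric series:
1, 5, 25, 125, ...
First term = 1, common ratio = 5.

Sₙ = a(1 - rⁿ) / (1 - r)
S_8 = 1(1 - 5^8) / (1 - 5)
S_8 = 1(1 - 390625) / (-4)
S_8 = 97656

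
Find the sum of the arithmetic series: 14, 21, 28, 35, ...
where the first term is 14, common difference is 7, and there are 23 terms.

Sₙ = n/2 × (first + last)
Last term = a + (n-1)d = 14 + (23-1)×7 = 168
S_23 = 23/2 × (14 + 168)
S_23 = 23/2 × 182 = 2093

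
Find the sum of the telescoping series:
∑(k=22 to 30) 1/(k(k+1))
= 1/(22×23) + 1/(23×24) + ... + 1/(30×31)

Partial fractions: 1/(k(k+1)) = 1/k - 1/(k+1)
The series telescopes:
= (1/22 - 1/23) + (1/23 - 1/24) + ... + (1/30 - 1/31)
= 1/22 - 1/31
= 9/682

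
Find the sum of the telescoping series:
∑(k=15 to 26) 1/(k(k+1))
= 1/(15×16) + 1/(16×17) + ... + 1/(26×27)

Partial fractions: 1/(k(k+1)) = 1/k - 1/(k+1)
The series telescopes:
= (1/15 - 1/16) + (1/16 - 1/17) + ... + (1/26 - 1/27)
= 1/15 - 1/27
= 4/135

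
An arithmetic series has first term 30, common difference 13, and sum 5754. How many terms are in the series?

Using S = n/2 × [2a + (n-1)d]
5754 = n/2 × [2(30) + (n-1)(13)]
5754 = n/2 × [60 + 13n - 13]
11508 = n × [47 + 13n]
13n² + (47)n - 11508 = 0
Discriminant: Δ = (47)² - 4(13)(-11508) = 2209 + 598416 = 600625
√Δ = 775
n = [-(47) + √Δ] / (2·13) = (-47 + 775) / 26 = 728 / 26 = 28
(The negative root is discarded since n must be a positive integer.)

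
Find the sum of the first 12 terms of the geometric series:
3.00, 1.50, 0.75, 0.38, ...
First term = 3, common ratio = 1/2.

Sₙ = a(1 - rⁿ) / (1 - r)
S_12 = 3(1 - (1/2)^12) / (1 - (1/2))
S_12 = 3(1 - (1/4096)) / (1/2)
S_12 = 12285/2048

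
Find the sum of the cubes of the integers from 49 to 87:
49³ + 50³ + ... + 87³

Use ∑_{k=1}^{n} k³ = [n(n+1)/2]², then subtract the first 48 terms.
∑_{k=1}^{87} k³ = [87×88/2]² = 3828² = 14653584
∑_{k=1}^{48} k³ = [48×49/2]² = 1176² = 1382976
∑_{k=49}^{87} k³ = 14653584 - 1382976 = 13270608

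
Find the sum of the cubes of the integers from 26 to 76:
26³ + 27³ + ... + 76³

Use ∑_{k=1}^{n} k³ = [n(n+1)/2]², then subtract the first 25 terms.
∑_{k=1}^{76} k³ = [76×77/2]² = 2926² = 8561476
∑_{k=1}^{25} k³ = [25×26/2]² = 325² = 105625
∑_{k=26}^{76} k³ = 8561476 - 105625 = 8455851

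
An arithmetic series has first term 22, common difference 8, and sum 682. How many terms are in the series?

Using S = n/2 × [2a + (n-1)d]
682 = n/2 × [2(22) + (n-1)(8)]
682 = n/2 × [44 + 8n - 8]
1364 = n × [36 + 8n]
8n² + (36)n - 1364 = 0
Discriminant: Δ = (36)² - 4(8)(-1364) = 1296 + 43648 = 44944
√Δ = 212
n = [-(36) + √Δ] / (2·8) = (-36 + 212) / 16 = 176 / 16 = 11
(The negative root is discarded since n must be a positive integer.)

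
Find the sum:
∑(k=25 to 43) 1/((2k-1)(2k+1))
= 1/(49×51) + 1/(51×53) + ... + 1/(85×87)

Partial fractions: 1/((2k-1)(2k+1)) = (1/2)[1/(2k-1) - 1/(2k+1)]
The series telescopes:
= (1/2)[1/49 - 1/87]
= 19/4263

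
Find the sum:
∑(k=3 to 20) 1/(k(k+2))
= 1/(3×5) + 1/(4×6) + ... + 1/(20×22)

Partial fractions: 1/(k(k+2)) = (1/2)[1/k - 1/(k+2)]
Telescoping leaves the first two and last two terms:
= (1/2)[1/3 + 1/4 - 1/21 - 1/22]
= 151/616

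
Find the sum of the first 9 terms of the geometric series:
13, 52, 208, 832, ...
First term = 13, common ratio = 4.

Sₙ = a(1 - rⁿ) / (1 - r)
S_9 = 13(1 - 4^9) / (1 - 4)
S_9 = 13(1 - 262144) / (-3)
S_9 = 1135953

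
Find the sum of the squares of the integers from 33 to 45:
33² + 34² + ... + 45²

Use ∑_{k=1}^{n} k² = n(n+1)(2n+1)/6, then subtract the first 32 terms.
∑_{k=1}^{45} k² = 45×46×91/6 = 31395
∑_{k=1}^{32} k² = 32×33×65/6 = 11440
∑_{k=33}^{45} k² = 31395 - 11440 = 19955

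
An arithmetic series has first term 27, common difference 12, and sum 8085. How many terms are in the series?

Using S = n/2 × [2a + (n-1)d]
8085 = n/2 × [2(27) + (n-1)(12)]
8085 = n/2 × [54 + 12n - 12]
16170 = n × [42 + 12n]
12n² + (42)n - 16170 = 0
Discriminant: Δ = (42)² - 4(12)(-16170) = 1764 + 776160 = 777924
√Δ = 882
n = [-(42) + √Δ] / (2·12) = (-42 + 882) / 24 = 840 / 24 = 35
(The negative root is discarded since n must be a positive integer.)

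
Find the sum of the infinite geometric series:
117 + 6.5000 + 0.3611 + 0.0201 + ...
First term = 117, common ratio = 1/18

For |r| < 1, S = a / (1 - r)
S = 117 / (1 - (1/18))
S = 117 / (17/18)
S = 2106/17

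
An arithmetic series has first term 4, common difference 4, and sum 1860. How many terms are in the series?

Using S = n/2 × [2a + (n-1)d]
1860 = n/2 × [2(4) + (n-1)(4)]
1860 = n/2 × [8 + 4n - 4]
3720 = n × [4 + 4n]
4n² + (4)n - 3720 = 0
Discriminant: Δ = (4)² - 4(4)(-3720) = 16 + 59520 = 59536
√Δ = 244
n = [-(4) + √Δ] / (2·4) = (-4 + 244) / 8 = 240 / 8 = 30
(The negative root is discarded since n must be a positive integer.)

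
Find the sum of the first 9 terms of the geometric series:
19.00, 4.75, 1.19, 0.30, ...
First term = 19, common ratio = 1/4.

Sₙ = a(1 - rⁿ) / (1 - r)
S_9 = 19(1 - (1/4)^9) / (1 - (1/4))
S_9 = 19(1 - (1/262144)) / (3/4)
S_9 = 1660239/65536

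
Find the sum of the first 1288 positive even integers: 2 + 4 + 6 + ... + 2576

Sum of first n even numbers = n(n+1)
= 1288×1289
= 1660232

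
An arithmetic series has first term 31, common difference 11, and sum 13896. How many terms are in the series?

Using S = n/2 × [2a + (n-1)d]
13896 = n/2 × [2(31) + (n-1)(11)]
13896 = n/2 × [62 + 11n - 11]
27792 = n × [51 + 11n]
11n² + (51)n - 27792 = 0
Discriminant: Δ = (51)² - 4(11)(-27792) = 2601 + 1222848 = 1225449
√Δ = 1107
n = [-(51) + √Δ] / (2·11) = (-51 + 1107) / 22 = 1056 / 22 = 48
(The negative root is discarded since n must be a positive integer.)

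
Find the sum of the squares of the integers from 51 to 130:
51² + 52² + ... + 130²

Use ∑_{k=1}^{n} k² = n(n+1)(2n+1)/6, then subtract the first 50 terms.
∑_{k=1}^{130} k² = 130×131×261/6 = 740805
∑_{k=1}^{50} k² = 50×51×101/6 = 42925
∑_{k=51}^{130} k² = 740805 - 42925 = 697880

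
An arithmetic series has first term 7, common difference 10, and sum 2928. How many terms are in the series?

Using S = n/2 × [2a + (n-1)d]
2928 = n/2 × [2(7) + (n-1)(10)]
2928 = n/2 × [14 + 10n - 10]
5856 = n × [4 + 10n]
10n² + (4)n - 5856 = 0
Discriminant: Δ = (4)² - 4(10)(-5856) = 16 + 234240 = 234256
√Δ = 484
n = [-(4) + √Δ] / (2·10) = (-4 + 484) / 20 = 480 / 20 = 24
(The negative root is discarded since n must be a positive integer.)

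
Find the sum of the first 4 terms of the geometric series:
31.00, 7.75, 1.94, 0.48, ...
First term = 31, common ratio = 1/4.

Sₙ = a(1 - rⁿ) / (1 - r)
S_4 = 31(1 - (1/4)^4) / (1 - (1/4))
S_4 = 31(1 - (1/256)) / (3/4)
S_4 = 2635/64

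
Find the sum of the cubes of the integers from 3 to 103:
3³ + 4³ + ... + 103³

Use ∑_{k=1}^{n} k³ = [n(n+1)/2]², then subtract the first 2 terms.
∑_{k=1}^{103} k³ = [103×104/2]² = 5356² = 28686736
∑_{k=1}^{2} k³ = [2×3/2]² = 3² = 9
∑_{k=3}^{103} k³ = 28686736 - 9 = 28686727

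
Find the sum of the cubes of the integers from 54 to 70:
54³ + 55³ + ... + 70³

Use ∑_{k=1}^{n} k³ = [n(n+1)/2]², then subtract the first 53 terms.
∑_{k=1}^{70} k³ = [70×71/2]² = 2485² = 6175225
∑_{k=1}^{53} k³ = [53×54/2]² = 1431² = 2047761
∑_{k=54}^{70} k³ = 6175225 - 2047761 = 4127464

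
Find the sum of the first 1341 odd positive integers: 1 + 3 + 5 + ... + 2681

Sum of first n odd numbers = n²
= 1341²
= 1798281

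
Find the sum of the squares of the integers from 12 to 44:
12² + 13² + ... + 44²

Use ∑_{k=1}^{n} k² = n(n+1)(2n+1)/6, then subtract the first 11 terms.
∑_{k=1}^{44} k² = 44×45×89/6 = 29370
∑_{k=1}^{11} k² = 11×12×23/6 = 506
∑_{k=12}^{44} k² = 29370 - 506 = 28864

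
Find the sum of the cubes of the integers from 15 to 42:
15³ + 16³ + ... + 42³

Use ∑_{k=1}^{n} k³ = [n(n+1)/2]², then subtract the first 14 terms.
∑_{k=1}^{42} k³ = [42×43/2]² = 903² = 815409
∑_{k=1}^{14} k³ = [14×15/2]² = 105² = 11025
∑_{k=15}^{42} k³ = 815409 - 11025 = 804384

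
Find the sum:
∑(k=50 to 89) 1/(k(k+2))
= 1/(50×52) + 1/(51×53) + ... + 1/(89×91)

Partial fractions: 1/(k(k+2)) = (1/2)[1/k - 1/(k+2)]
Telescoping leaves the first two and last two terms:
= (1/2)[1/50 + 1/51 - 1/90 - 1/91]
= 3047/348075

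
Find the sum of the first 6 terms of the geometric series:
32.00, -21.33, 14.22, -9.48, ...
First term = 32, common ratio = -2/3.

Sₙ = a(1 - rⁿ) / (1 - r)
S_6 = 32(1 - (-2/3)^6) / (1 - (-2/3))
S_6 = 32(1 - (64/729)) / (5/3)
S_6 = 4256/243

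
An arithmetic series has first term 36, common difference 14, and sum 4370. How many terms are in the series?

Using S = n/2 × [2a + (n-1)d]
4370 = n/2 × [2(36) + (n-1)(14)]
4370 = n/2 × [72 + 14n - 14]
8740 = n × [58 + 14n]
14n² + (58)n - 8740 = 0
Discriminant: Δ = (58)² - 4(14)(-8740) = 3364 + 489440 = 492804
√Δ = 702
n = [-(58) + √Δ] / (2·14) = (-58 + 702) / 28 = 644 / 28 = 23
(The negative root is discarded since n must be a positive integer.)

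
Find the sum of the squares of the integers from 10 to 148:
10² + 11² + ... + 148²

Use ∑_{k=1}^{n} k² = n(n+1)(2n+1)/6, then subtract the first 9 terms.
∑_{k=1}^{148} k² = 148×149×297/6 = 1091574
∑_{k=1}^{9} k² = 9×10×19/6 = 285
∑_{k=10}^{148} k² = 1091574 - 285 = 1091289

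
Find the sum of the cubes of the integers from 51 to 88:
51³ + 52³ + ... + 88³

Use ∑_{k=1}^{n} k³ = [n(n+1)/2]², then subtract the first 50 terms.
∑_{k=1}^{88} k³ = [88×89/2]² = 3916² = 15335056
∑_{k=1}^{50} k³ = [50×51/2]² = 1275² = 1625625
∑_{k=51}^{88} k³ = 15335056 - 1625625 = 13709431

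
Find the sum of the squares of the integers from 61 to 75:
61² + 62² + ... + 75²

Use ∑_{k=1}^{n} k² = n(n+1)(2n+1)/6, then subtract the first 60 terms.
∑_{k=1}^{75} k² = 75×76×151/6 = 143450
∑_{k=1}^{60} k² = 60×61×121/6 = 73810
∑_{k=61}^{75} k² = 143450 - 73810 = 69640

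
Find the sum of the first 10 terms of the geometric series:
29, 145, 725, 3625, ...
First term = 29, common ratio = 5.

Sₙ = a(1 - rⁿ) / (1 - r)
S_10 = 29(1 - 5^10) / (1 - 5)
S_10 = 29(1 - 9765625) / (-4)
S_10 = 70800774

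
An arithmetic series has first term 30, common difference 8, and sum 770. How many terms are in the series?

Using S = n/2 × [2a + (n-1)d]
770 = n/2 × [2(30) + (n-1)(8)]
770 = n/2 × [60 + 8n - 8]
1540 = n × [52 + 8n]
8n² + (52)n - 1540 = 0
Discriminant: Δ = (52)² - 4(8)(-1540) = 2704 + 49280 = 51984
√Δ = 228
n = [-(52) + √Δ] / (2·8) = (-52 + 228) / 16 = 176 / 16 = 11
(The negative root is discarded since n must be a positive integer.)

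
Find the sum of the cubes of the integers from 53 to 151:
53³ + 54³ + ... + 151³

Use ∑_{k=1}^{n} k³ = [n(n+1)/2]², then subtract the first 52 terms.
∑_{k=1}^{151} k³ = [151×152/2]² = 11476² = 131698576
∑_{k=1}^{52} k³ = [52×53/2]² = 1378² = 1898884
∑_{k=53}^{151} k³ = 131698576 - 1898884 = 129799692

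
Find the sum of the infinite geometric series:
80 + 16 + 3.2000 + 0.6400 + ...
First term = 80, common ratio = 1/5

For |r| < 1, S = a / (1 - r)
S = 80 / (1 - (1/5))
S = 80 / (4/5)
S = 100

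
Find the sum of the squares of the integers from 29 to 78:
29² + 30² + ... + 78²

Use ∑_{k=1}^{n} k² = n(n+1)(2n+1)/6, then subtract the first 28 terms.
∑_{k=1}^{78} k² = 78×79×157/6 = 161239
∑_{k=1}^{28} k² = 28×29×57/6 = 7714
∑_{k=29}^{78} k² = 161239 - 7714 = 153525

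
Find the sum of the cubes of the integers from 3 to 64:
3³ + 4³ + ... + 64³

Use ∑_{k=1}^{n} k³ = [n(n+1)/2]², then subtract the first 2 terms.
∑_{k=1}^{64} k³ = [64×65/2]² = 2080² = 4326400
∑_{k=1}^{2} k³ = [2×3/2]² = 3² = 9
∑_{k=3}^{64} k³ = 4326400 - 9 = 4326391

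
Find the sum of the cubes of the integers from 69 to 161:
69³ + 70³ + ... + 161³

Use ∑_{k=1}^{n} k³ = [n(n+1)/2]², then subtract the first 68 terms.
∑_{k=1}^{161} k³ = [161×162/2]² = 13041² = 170067681
∑_{k=1}^{68} k³ = [68×69/2]² = 2346² = 5503716
∑_{k=69}^{161} k³ = 170067681 - 5503716 = 164563965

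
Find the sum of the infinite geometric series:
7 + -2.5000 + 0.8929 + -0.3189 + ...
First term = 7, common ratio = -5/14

For |r| < 1, S = a / (1 - r)
S = 7 / (1 - (-5/14))
S = 7 / (19/14)
S = 98/19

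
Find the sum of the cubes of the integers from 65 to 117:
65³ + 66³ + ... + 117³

Use ∑_{k=1}^{n} k³ = [n(n+1)/2]², then subtract the first 64 terms.
∑_{k=1}^{117} k³ = [117×118/2]² = 6903² = 47651409
∑_{k=1}^{64} k³ = [64×65/2]² = 2080² = 4326400
∑_{k=65}^{117} k³ = 47651409 - 4326400 = 43325009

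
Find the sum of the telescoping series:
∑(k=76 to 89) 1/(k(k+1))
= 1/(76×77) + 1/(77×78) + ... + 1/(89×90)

Partial fractions: 1/(k(k+1)) = 1/k - 1/(k+1)
The series telescopes:
= (1/76 - 1/77) + (1/77 - 1/78) + ... + (1/89 - 1/90)
= 1/76 - 1/90
= 7/3420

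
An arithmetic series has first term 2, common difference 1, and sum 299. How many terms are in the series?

Using S = n/2 × [2a + (n-1)d]
299 = n/2 × [2(2) + (n-1)(1)]
299 = n/2 × [4 + 1n - 1]
598 = n × [3 + 1n]
1n² + (3)n - 598 = 0
Discriminant: Δ = (3)² - 4(1)(-598) = 9 + 2392 = 2401
√Δ = 49
n = [-(3) + √Δ] / (2·1) = (-3 + 49) / 2 = 46 / 2 = 23
(The negative root is discarded since n must be a positive integer.)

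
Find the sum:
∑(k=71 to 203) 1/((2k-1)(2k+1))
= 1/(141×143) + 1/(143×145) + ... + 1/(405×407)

Partial fractions: 1/((2k-1)(2k+1)) = (1/2)[1/(2k-1) - 1/(2k+1)]
The series telescopes:
= (1/2)[1/141 - 1/407]
= 133/57387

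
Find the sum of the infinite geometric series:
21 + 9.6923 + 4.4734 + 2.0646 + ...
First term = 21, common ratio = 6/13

For |r| < 1, S = a / (1 - r)
S = 21 / (1 - (6/13))
S = 21 / (7/13)
S = 39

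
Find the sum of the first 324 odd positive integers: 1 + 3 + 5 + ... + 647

Sum of first n odd numbers = n²
= 324²
= 104976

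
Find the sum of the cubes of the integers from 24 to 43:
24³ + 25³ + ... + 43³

Use ∑_{k=1}^{n} k³ = [n(n+1)/2]², then subtract the first 23 terms.
∑_{k=1}^{43} k³ = [43×44/2]² = 946² = 894916
∑_{k=1}^{23} k³ = [23×24/2]² = 276² = 76176
∑_{k=24}^{43} k³ = 894916 - 76176 = 818740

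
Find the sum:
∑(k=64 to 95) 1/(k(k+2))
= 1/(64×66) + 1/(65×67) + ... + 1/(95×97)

Partial fractions: 1/(k(k+2)) = (1/2)[1/k - 1/(k+2)]
Telescoping leaves the first two and last two terms:
= (1/2)[1/64 + 1/65 - 1/96 - 1/97]
= 12449/2421120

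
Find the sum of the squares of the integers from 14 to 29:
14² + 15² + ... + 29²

Use ∑_{k=1}^{n} k² = n(n+1)(2n+1)/6, then subtract the first 13 terms.
∑_{k=1}^{29} k² = 29×30×59/6 = 8555
∑_{k=1}^{13} k² = 13×14×27/6 = 819
∑_{k=14}^{29} k² = 8555 - 819 = 7736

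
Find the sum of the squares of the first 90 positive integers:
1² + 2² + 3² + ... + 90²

Formula: ∑k² = n(n+1)(2n+1)/6
= 90×91×181/6
= 1482390/6
= 247065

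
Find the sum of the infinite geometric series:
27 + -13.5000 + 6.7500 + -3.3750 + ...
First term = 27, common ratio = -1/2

For |r| < 1, S = a / (1 - r)
S = 27 / (1 - (-1/2))
S = 27 / (3/2)
S = 18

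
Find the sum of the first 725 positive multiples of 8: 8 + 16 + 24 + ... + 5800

Factor out 8: = 8(1 + 2 + ... + 725) = 8 × n(n+1)/2
= 8 × 725×726/2
= 8 × 263175
= 2105400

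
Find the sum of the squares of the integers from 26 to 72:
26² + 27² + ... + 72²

Use ∑_{k=1}^{n} k² = n(n+1)(2n+1)/6, then subtract the first 25 terms.
∑_{k=1}^{72} k² = 72×73×145/6 = 127020
∑_{k=1}^{25} k² = 25×26×51/6 = 5525
∑_{k=26}^{72} k² = 127020 - 5525 = 121495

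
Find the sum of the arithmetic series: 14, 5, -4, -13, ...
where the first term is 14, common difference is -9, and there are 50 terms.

Sₙ = n/2 × (first + last)
Last term = a + (n-1)d = 14 + (50-1)×(-9) = -427
S_50 = 50/2 × (14 + (-427))
S_50 = 50/2 × (-413) = -10325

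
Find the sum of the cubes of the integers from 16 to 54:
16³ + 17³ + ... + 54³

Use ∑_{k=1}^{n} k³ = [n(n+1)/2]², then subtract the first 15 terms.
∑_{k=1}^{54} k³ = [54×55/2]² = 1485² = 2205225
∑_{k=1}^{15} k³ = [15×16/2]² = 120² = 14400
∑_{k=16}^{54} k³ = 2205225 - 14400 = 2190825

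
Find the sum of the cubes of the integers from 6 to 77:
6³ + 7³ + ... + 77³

Use ∑_{k=1}^{n} k³ = [n(n+1)/2]², then subtract the first 5 terms.
∑_{k=1}^{77} k³ = [77×78/2]² = 3003² = 9018009
∑_{k=1}^{5} k³ = [5×6/2]² = 15² = 225
∑_{k=6}^{77} k³ = 9018009 - 225 = 9017784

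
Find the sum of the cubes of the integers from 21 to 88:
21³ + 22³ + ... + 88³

Use ∑_{k=1}^{n} k³ = [n(n+1)/2]², then subtract the first 20 terms.
∑_{k=1}^{88} k³ = [88×89/2]² = 3916² = 15335056
∑_{k=1}^{20} k³ = [20×21/2]² = 210² = 44100
∑_{k=21}^{88} k³ = 15335056 - 44100 = 15290956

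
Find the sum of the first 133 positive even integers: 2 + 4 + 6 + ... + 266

Sum of first n even numbers = n(n+1)
= 133×134
= 17822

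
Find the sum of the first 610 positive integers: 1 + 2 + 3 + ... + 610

Formula: ∑k = n(n+1)/2
= 610×611/2
= 372710/2
= 186355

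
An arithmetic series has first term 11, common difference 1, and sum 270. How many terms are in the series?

Using S = n/2 × [2a + (n-1)d]
270 = n/2 × [2(11) + (n-1)(1)]
270 = n/2 × [22 + 1n - 1]
540 = n × [21 + 1n]
1n² + (21)n - 540 = 0
Discriminant: Δ = (21)² - 4(1)(-540) = 441 + 2160 = 2601
√Δ = 51
n = [-(21) + √Δ] / (2·1) = (-21 + 51) / 2 = 30 / 2 = 15
(The negative root is discarded since n must be a positive integer.)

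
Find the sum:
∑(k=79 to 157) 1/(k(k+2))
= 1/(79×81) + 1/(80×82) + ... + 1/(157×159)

Partial fractions: 1/(k(k+2)) = (1/2)[1/k - 1/(k+2)]
Telescoping leaves the first two and last two terms:
= (1/2)[1/79 + 1/80 - 1/158 - 1/159]
= 12601/2009760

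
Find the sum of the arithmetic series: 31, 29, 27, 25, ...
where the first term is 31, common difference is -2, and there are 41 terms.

Sₙ = n/2 × (first + last)
Last term = a + (n-1)d = 31 + (41-1)×(-2) = -49
S_41 = 41/2 × (31 + (-49))
S_41 = 41/2 × (-18) = -369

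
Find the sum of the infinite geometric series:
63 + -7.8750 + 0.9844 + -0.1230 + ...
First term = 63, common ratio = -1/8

For |r| < 1, S = a / (1 - r)
S = 63 / (1 - (-1/8))
S = 63 / (9/8)
S = 56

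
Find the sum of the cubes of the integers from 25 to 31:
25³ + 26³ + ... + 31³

Use ∑_{k=1}^{n} k³ = [n(n+1)/2]², then subtract the first 24 terms.
∑_{k=1}^{31} k³ = [31×32/2]² = 496² = 246016
∑_{k=1}^{24} k³ = [24×25/2]² = 300² = 90000
∑_{k=25}^{31} k³ = 246016 - 90000 = 156016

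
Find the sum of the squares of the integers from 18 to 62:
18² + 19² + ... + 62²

Use ∑_{k=1}^{n} k² = n(n+1)(2n+1)/6, then subtract the first 17 terms.
∑_{k=1}^{62} k² = 62×63×125/6 = 81375
∑_{k=1}^{17} k² = 17×18×35/6 = 1785
∑_{k=18}^{62} k² = 81375 - 1785 = 79590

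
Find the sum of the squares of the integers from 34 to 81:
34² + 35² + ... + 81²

Use ∑_{k=1}^{n} k² = n(n+1)(2n+1)/6, then subtract the first 33 terms.
∑_{k=1}^{81} k² = 81×82×163/6 = 180441
∑_{k=1}^{33} k² = 33×34×67/6 = 12529
∑_{k=34}^{81} k² = 180441 - 12529 = 167912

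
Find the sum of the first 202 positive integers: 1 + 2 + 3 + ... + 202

Formula: ∑k = n(n+1)/2
= 202×203/2
= 41006/2
= 20503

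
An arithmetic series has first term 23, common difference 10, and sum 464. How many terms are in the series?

Using S = n/2 × [2a + (n-1)d]
464 = n/2 × [2(23) + (n-1)(10)]
464 = n/2 × [46 + 10n - 10]
928 = n × [36 + 10n]
10n² + (36)n - 928 = 0
Discriminant: Δ = (36)² - 4(10)(-928) = 1296 + 37120 = 38416
√Δ = 196
n = [-(36) + √Δ] / (2·10) = (-36 + 196) / 20 = 160 / 20 = 8
(The negative root is discarded since n must be a positive integer.)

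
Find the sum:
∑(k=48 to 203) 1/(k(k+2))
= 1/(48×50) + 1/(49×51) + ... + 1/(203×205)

Partial fractions: 1/(k(k+2)) = (1/2)[1/k - 1/(k+2)]
Telescoping leaves the first two and last two terms:
= (1/2)[1/48 + 1/49 - 1/204 - 1/205]
= 257881/16393440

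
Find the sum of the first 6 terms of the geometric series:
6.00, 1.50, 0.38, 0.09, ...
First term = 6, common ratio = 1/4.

Sₙ = a(1 - rⁿ) / (1 - r)
S_6 = 6(1 - (1/4)^6) / (1 - (1/4))
S_6 = 6(1 - (1/4096)) / (3/4)
S_6 = 4095/512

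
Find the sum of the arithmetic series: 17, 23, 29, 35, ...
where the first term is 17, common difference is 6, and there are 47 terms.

Sₙ = n/2 × (first + last)
Last term = a + (n-1)d = 17 + (47-1)×6 = 293
S_47 = 47/2 × (17 + 293)
S_47 = 47/2 × 310 = 7285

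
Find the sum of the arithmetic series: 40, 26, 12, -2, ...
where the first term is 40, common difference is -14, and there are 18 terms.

Sₙ = n/2 × (first + last)
Last term = a + (n-1)d = 40 + (18-1)×(-14) = -198
S_18 = 18/2 × (40 + (-198))
S_18 = 18/2 × (-158) = -1422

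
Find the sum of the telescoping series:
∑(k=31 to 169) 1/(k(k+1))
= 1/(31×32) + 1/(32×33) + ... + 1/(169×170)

Partial fractions: 1/(k(k+1)) = 1/k - 1/(k+1)
The series telescopes:
= (1/31 - 1/32) + (1/32 - 1/33) + ... + (1/169 - 1/170)
= 1/31 - 1/170
= 139/5270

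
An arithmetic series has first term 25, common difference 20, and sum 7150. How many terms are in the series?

Using S = n/2 × [2a + (n-1)d]
7150 = n/2 × [2(25) + (n-1)(20)]
7150 = n/2 × [50 + 20n - 20]
14300 = n × [30 + 20n]
20n² + (30)n - 14300 = 0
Discriminant: Δ = (30)² - 4(20)(-14300) = 900 + 1144000 = 1144900
√Δ = 1070
n = [-(30) + √Δ] / (2·20) = (-30 + 1070) / 40 = 1040 / 40 = 26
(The negative root is discarded since n must be a positive integer.)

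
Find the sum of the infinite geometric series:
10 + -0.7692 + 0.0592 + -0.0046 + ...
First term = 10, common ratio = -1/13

For |r| < 1, S = a / (1 - r)
S = 10 / (1 - (-1/13))
S = 10 / (14/13)
S = 65/7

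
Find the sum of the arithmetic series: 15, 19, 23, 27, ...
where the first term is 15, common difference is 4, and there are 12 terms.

Sₙ = n/2 × (first + last)
Last term = a + (n-1)d = 15 + (12-1)×4 = 59
S_12 = 12/2 × (15 + 59)
S_12 = 12/2 × 74 = 444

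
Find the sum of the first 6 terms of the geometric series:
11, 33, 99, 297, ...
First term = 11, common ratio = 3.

Sₙ = a(1 - rⁿ) / (1 - r)
S_6 = 11(1 - 3^6) / (1 - 3)
S_6 = 11(1 - 729) / (-2)
S_6 = 4004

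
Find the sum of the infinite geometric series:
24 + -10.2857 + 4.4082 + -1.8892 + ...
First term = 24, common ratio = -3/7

For |r| < 1, S = a / (1 - r)
S = 24 / (1 - (-3/7))
S = 24 / (10/7)
S = 84/5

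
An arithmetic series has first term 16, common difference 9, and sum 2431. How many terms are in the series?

Using S = n/2 × [2a + (n-1)d]
2431 = n/2 × [2(16) + (n-1)(9)]
2431 = n/2 × [32 + 9n - 9]
4862 = n × [23 + 9n]
9n² + (23)n - 4862 = 0
Discriminant: Δ = (23)² - 4(9)(-4862) = 529 + 175032 = 175561
√Δ = 419
n = [-(23) + √Δ] / (2·9) = (-23 + 419) / 18 = 396 / 18 = 22
(The negative root is discarded since n must be a positive integer.)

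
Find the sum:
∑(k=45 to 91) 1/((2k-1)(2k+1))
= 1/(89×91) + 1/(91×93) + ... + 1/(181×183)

Partial fractions: 1/((2k-1)(2k+1)) = (1/2)[1/(2k-1) - 1/(2k+1)]
The series telescopes:
= (1/2)[1/89 - 1/183]
= 47/16287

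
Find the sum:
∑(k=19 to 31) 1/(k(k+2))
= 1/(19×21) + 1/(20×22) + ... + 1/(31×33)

Partial fractions: 1/(k(k+2)) = (1/2)[1/k - 1/(k+2)]
Telescoping leaves the first two and last two terms:
= (1/2)[1/19 + 1/20 - 1/32 - 1/33]
= 4121/200640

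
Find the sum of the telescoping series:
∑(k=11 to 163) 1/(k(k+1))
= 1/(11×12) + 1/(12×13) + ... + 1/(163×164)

Partial fractions: 1/(k(k+1)) = 1/k - 1/(k+1)
The series telescopes:
= (1/11 - 1/12) + (1/12 - 1/13) + ... + (1/163 - 1/164)
= 1/11 - 1/164
= 153/1804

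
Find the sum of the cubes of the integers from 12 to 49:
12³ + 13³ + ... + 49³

Use ∑_{k=1}^{n} k³ = [n(n+1)/2]², then subtract the first 11 terms.
∑_{k=1}^{49} k³ = [49×50/2]² = 1225² = 1500625
∑_{k=1}^{11} k³ = [11×12/2]² = 66² = 4356
∑_{k=12}^{49} k³ = 1500625 - 4356 = 1496269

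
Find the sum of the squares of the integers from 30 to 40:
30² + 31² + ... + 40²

Use ∑_{k=1}^{n} k² = n(n+1)(2n+1)/6, then subtract the first 29 terms.
∑_{k=1}^{40} k² = 40×41×81/6 = 22140
∑_{k=1}^{29} k² = 29×30×59/6 = 8555
∑_{k=30}^{40} k² = 22140 - 8555 = 13585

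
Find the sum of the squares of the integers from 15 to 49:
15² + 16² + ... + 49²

Use ∑_{k=1}^{n} k² = n(n+1)(2n+1)/6, then subtract the first 14 terms.
∑_{k=1}^{49} k² = 49×50×99/6 = 40425
∑_{k=1}^{14} k² = 14×15×29/6 = 1015
∑_{k=15}^{49} k² = 40425 - 1015 = 39410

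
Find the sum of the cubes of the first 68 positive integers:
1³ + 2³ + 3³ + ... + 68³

Formula: ∑k³ = [n(n+1)/2]²
= [68×69/2]²
= 2346²
= 5503716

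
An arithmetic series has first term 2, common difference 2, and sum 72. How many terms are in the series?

Using S = n/2 × [2a + (n-1)d]
72 = n/2 × [2(2) + (n-1)(2)]
72 = n/2 × [4 + 2n - 2]
144 = n × [2 + 2n]
2n² + (2)n - 144 = 0
Discriminant: Δ = (2)² - 4(2)(-144) = 4 + 1152 = 1156
√Δ = 34
n = [-(2) + √Δ] / (2·2) = (-2 + 34) / 4 = 32 / 4 = 8
(The negative root is discarded since n must be a positive integer.)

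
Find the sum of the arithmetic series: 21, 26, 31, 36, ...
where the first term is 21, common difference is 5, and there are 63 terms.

Sₙ = n/2 × (first + last)
Last term = a + (n-1)d = 21 + (63-1)×5 = 331
S_63 = 63/2 × (21 + 331)
S_63 = 63/2 × 352 = 11088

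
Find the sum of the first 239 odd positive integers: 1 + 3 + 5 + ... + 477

Sum of first n odd numbers = n²
= 239²
= 57121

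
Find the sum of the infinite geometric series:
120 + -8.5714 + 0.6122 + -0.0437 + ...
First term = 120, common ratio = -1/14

For |r| < 1, S = a / (1 - r)
S = 120 / (1 - (-1/14))
S = 120 / (15/14)
S = 112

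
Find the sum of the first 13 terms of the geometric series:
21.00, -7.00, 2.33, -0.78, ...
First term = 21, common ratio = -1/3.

Sₙ = a(1 - rⁿ) / (1 - r)
S_13 = 21(1 - (-1/3)^13) / (1 - (-1/3))
S_13 = 21(1 - (-1/1594323)) / (4/3)
S_13 = 2790067/177147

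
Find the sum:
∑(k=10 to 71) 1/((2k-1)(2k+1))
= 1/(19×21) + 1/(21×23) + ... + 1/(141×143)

Partial fractions: 1/((2k-1)(2k+1)) = (1/2)[1/(2k-1) - 1/(2k+1)]
The series telescopes:
= (1/2)[1/19 - 1/143]
= 62/2717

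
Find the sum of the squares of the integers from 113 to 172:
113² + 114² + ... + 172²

Use ∑_{k=1}^{n} k² = n(n+1)(2n+1)/6, then subtract the first 112 terms.
∑_{k=1}^{172} k² = 172×173×345/6 = 1710970
∑_{k=1}^{112} k² = 112×113×225/6 = 474600
∑_{k=113}^{172} k² = 1710970 - 474600 = 1236370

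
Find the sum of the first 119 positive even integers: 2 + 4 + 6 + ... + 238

Sum of first n even numbers = n(n+1)
= 119×120
= 14280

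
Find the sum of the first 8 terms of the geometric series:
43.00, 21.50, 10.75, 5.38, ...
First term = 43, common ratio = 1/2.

Sₙ = a(1 - rⁿ) / (1 - r)
S_8 = 43(1 - (1/2)^8) / (1 - (1/2))
S_8 = 43(1 - (1/256)) / (1/2)
S_8 = 10965/128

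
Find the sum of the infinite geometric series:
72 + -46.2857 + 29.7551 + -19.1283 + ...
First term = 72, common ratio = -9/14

For |r| < 1, S = a / (1 - r)
S = 72 / (1 - (-9/14))
S = 72 / (23/14)
S = 1008/23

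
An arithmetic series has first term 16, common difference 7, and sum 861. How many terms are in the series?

Using S = n/2 × [2a + (n-1)d]
861 = n/2 × [2(16) + (n-1)(7)]
861 = n/2 × [32 + 7n - 7]
1722 = n × [25 + 7n]
7n² + (25)n - 1722 = 0
Discriminant: Δ = (25)² - 4(7)(-1722) = 625 + 48216 = 48841
√Δ = 221
n = [-(25) + √Δ] / (2·7) = (-25 + 221) / 14 = 196 / 14 = 14
(The negative root is discarded since n must be a positive integer.)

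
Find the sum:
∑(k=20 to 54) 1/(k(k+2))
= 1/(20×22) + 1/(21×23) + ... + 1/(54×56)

Partial fractions: 1/(k(k+2)) = (1/2)[1/k - 1/(k+2)]
Telescoping leaves the first two and last two terms:
= (1/2)[1/20 + 1/21 - 1/55 - 1/56]
= 569/18480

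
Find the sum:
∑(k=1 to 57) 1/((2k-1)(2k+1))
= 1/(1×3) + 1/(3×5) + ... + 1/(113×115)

Partial fractions: 1/((2k-1)(2k+1)) = (1/2)[1/(2k-1) - 1/(2k+1)]
The series telescopes:
= (1/2)[1/1 - 1/115]
= 57/115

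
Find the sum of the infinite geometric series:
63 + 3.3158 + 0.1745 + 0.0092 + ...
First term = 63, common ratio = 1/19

For |r| < 1, S = a / (1 - r)
S = 63 / (1 - (1/19))
S = 63 / (18/19)
S = 133/2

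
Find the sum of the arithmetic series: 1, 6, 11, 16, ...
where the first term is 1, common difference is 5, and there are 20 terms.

Sₙ = n/2 × (first + last)
Last term = a + (n-1)d = 1 + (20-1)×5 = 96
S_20 = 20/2 × (1 + 96)
S_20 = 20/2 × 97 = 970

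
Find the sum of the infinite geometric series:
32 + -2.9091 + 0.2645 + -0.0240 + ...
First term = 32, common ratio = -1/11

For |r| < 1, S = a / (1 - r)
S = 32 / (1 - (-1/11))
S = 32 / (12/11)
S = 88/3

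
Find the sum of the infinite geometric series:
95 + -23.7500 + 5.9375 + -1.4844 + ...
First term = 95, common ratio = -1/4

For |r| < 1, S = a / (1 - r)
S = 95 / (1 - (-1/4))
S = 95 / (5/4)
S = 76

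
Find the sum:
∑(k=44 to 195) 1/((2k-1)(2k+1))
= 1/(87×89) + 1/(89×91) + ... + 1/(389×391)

Partial fractions: 1/((2k-1)(2k+1)) = (1/2)[1/(2k-1) - 1/(2k+1)]
The series telescopes:
= (1/2)[1/87 - 1/391]
= 152/34017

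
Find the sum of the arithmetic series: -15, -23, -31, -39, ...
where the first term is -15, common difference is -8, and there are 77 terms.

Sₙ = n/2 × (first + last)
Last term = a + (n-1)d = -15 + (77-1)×(-8) = -623
S_77 = 77/2 × (-15 + (-623))
S_77 = 77/2 × (-638) = -24563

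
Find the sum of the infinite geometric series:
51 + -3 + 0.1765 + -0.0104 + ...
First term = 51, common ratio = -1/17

For |r| < 1, S = a / (1 - r)
S = 51 / (1 - (-1/17))
S = 51 / (18/17)
S = 289/6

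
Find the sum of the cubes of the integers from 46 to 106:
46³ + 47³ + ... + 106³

Use ∑_{k=1}^{n} k³ = [n(n+1)/2]², then subtract the first 45 terms.
∑_{k=1}^{106} k³ = [106×107/2]² = 5671² = 32160241
∑_{k=1}^{45} k³ = [45×46/2]² = 1035² = 1071225
∑_{k=46}^{106} k³ = 32160241 - 1071225 = 31089016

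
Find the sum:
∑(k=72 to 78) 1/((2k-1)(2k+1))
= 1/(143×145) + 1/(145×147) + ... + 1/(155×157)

Partial fractions: 1/((2k-1)(2k+1)) = (1/2)[1/(2k-1) - 1/(2k+1)]
The series telescopes:
= (1/2)[1/143 - 1/157]
= 7/22451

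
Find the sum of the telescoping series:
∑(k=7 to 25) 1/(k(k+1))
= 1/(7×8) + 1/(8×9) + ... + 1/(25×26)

Partial fractions: 1/(k(k+1)) = 1/k - 1/(k+1)
The series telescopes:
= (1/7 - 1/8) + (1/8 - 1/9) + ... + (1/25 - 1/26)
= 1/7 - 1/26
= 19/182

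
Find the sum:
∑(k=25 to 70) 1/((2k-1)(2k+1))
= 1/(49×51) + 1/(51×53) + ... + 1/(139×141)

Partial fractions: 1/((2k-1)(2k+1)) = (1/2)[1/(2k-1) - 1/(2k+1)]
The series telescopes:
= (1/2)[1/49 - 1/141]
= 46/6909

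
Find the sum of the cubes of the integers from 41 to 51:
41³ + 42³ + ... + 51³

Use ∑_{k=1}^{n} k³ = [n(n+1)/2]², then subtract the first 40 terms.
∑_{k=1}^{51} k³ = [51×52/2]² = 1326² = 1758276
∑_{k=1}^{40} k³ = [40×41/2]² = 820² = 672400
∑_{k=41}^{51} k³ = 1758276 - 672400 = 1085876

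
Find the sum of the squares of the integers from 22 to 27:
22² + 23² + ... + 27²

Use ∑_{k=1}^{n} k² = n(n+1)(2n+1)/6, then subtract the first 21 terms.
∑_{k=1}^{27} k² = 27×28×55/6 = 6930
∑_{k=1}^{21} k² = 21×22×43/6 = 3311
∑_{k=22}^{27} k² = 6930 - 3311 = 3619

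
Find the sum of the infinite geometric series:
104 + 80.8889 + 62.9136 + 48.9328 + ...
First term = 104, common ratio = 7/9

For |r| < 1, S = a / (1 - r)
S = 104 / (1 - (7/9))
S = 104 / (2/9)
S = 468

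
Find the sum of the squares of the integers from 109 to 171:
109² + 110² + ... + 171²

Use ∑_{k=1}^{n} k² = n(n+1)(2n+1)/6, then subtract the first 108 terms.
∑_{k=1}^{171} k² = 171×172×343/6 = 1681386
∑_{k=1}^{108} k² = 108×109×217/6 = 425754
∑_{k=109}^{171} k² = 1681386 - 425754 = 1255632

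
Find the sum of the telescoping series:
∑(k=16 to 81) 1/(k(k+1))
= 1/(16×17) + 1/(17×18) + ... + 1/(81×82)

Partial fractions: 1/(k(k+1)) = 1/k - 1/(k+1)
The series telescopes:
= (1/16 - 1/17) + (1/17 - 1/18) + ... + (1/81 - 1/82)
= 1/16 - 1/82
= 33/656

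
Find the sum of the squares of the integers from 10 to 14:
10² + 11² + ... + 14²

Use ∑_{k=1}^{n} k² = n(n+1)(2n+1)/6, then subtract the first 9 terms.
∑_{k=1}^{14} k² = 14×15×29/6 = 1015
∑_{k=1}^{9} k² = 9×10×19/6 = 285
∑_{k=10}^{14} k² = 1015 - 285 = 730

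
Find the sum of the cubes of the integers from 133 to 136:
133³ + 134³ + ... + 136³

Use ∑_{k=1}^{n} k³ = [n(n+1)/2]², then subtract the first 132 terms.
∑_{k=1}^{136} k³ = [136×137/2]² = 9316² = 86787856
∑_{k=1}^{132} k³ = [132×133/2]² = 8778² = 77053284
∑_{k=133}^{136} k³ = 86787856 - 77053284 = 9734572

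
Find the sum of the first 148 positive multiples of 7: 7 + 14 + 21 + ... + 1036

Factor out 7: = 7(1 + 2 + ... + 148) = 7 × n(n+1)/2
= 7 × 148×149/2
= 7 × 11026
= 77182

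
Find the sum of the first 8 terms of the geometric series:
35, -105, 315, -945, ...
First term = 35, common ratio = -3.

Sₙ = a(1 - rⁿ) / (1 - r)
S_8 = 35(1 - (-3)^8) / (1 - (-3))
S_8 = 35(1 - 6561) / (4)
S_8 = -57400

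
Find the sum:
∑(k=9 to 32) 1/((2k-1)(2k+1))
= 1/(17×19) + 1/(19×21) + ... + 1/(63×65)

Partial fractions: 1/((2k-1)(2k+1)) = (1/2)[1/(2k-1) - 1/(2k+1)]
The series telescopes:
= (1/2)[1/17 - 1/65]
= 24/1105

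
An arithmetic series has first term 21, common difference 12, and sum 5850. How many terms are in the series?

Using S = n/2 × [2a + (n-1)d]
5850 = n/2 × [2(21) + (n-1)(12)]
5850 = n/2 × [42 + 12n - 12]
11700 = n × [30 + 12n]
12n² + (30)n - 11700 = 0
Discriminant: Δ = (30)² - 4(12)(-11700) = 900 + 561600 = 562500
√Δ = 750
n = [-(30) + √Δ] / (2·12) = (-30 + 750) / 24 = 720 / 24 = 30
(The negative root is discarded since n must be a positive integer.)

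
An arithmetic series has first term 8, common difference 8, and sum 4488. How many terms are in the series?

Using S = n/2 × [2a + (n-1)d]
4488 = n/2 × [2(8) + (n-1)(8)]
4488 = n/2 × [16 + 8n - 8]
8976 = n × [8 + 8n]
8n² + (8)n - 8976 = 0
Discriminant: Δ = (8)² - 4(8)(-8976) = 64 + 287232 = 287296
√Δ = 536
n = [-(8) + √Δ] / (2·8) = (-8 + 536) / 16 = 528 / 16 = 33
(The negative root is discarded since n must be a positive integer.)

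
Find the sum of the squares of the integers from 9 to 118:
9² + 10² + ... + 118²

Use ∑_{k=1}^{n} k² = n(n+1)(2n+1)/6, then subtract the first 8 terms.
∑_{k=1}^{118} k² = 118×119×237/6 = 554659
∑_{k=1}^{8} k² = 8×9×17/6 = 204
∑_{k=9}^{118} k² = 554659 - 204 = 554455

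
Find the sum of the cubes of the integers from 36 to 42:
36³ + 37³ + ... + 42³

Use ∑_{k=1}^{n} k³ = [n(n+1)/2]², then subtract the first 35 terms.
∑_{k=1}^{42} k³ = [42×43/2]² = 903² = 815409
∑_{k=1}^{35} k³ = [35×36/2]² = 630² = 396900
∑_{k=36}^{42} k³ = 815409 - 396900 = 418509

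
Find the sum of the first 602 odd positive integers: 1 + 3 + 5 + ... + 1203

Sum of first n odd numbers = n²
= 602²
= 362404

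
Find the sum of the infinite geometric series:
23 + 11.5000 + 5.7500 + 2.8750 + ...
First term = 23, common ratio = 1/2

For |r| < 1, S = a / (1 - r)
S = 23 / (1 - (1/2))
S = 23 / (1/2)
S = 46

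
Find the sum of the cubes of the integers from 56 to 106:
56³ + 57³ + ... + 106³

Use ∑_{k=1}^{n} k³ = [n(n+1)/2]², then subtract the first 55 terms.
∑_{k=1}^{106} k³ = [106×107/2]² = 5671² = 32160241
∑_{k=1}^{55} k³ = [55×56/2]² = 1540² = 2371600
∑_{k=56}^{106} k³ = 32160241 - 2371600 = 29788641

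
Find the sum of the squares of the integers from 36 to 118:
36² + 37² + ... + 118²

Use ∑_{k=1}^{n} k² = n(n+1)(2n+1)/6, then subtract the first 35 terms.
∑_{k=1}^{118} k² = 118×119×237/6 = 554659
∑_{k=1}^{35} k² = 35×36×71/6 = 14910
∑_{k=36}^{118} k² = 554659 - 14910 = 539749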